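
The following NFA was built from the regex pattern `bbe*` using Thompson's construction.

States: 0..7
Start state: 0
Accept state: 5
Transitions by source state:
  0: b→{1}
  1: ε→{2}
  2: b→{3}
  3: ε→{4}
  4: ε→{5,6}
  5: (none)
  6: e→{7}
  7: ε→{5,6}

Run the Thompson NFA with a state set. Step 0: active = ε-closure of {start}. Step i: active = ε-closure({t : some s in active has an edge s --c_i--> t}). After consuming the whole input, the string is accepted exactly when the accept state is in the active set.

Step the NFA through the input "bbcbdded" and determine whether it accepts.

Answer: REJECT

Derivation:
initial (ε-close {0}): {0}
'b' @ 1: {1,2}
'b' @ 2: {3,4,5,6}  [accepting]
'c' @ 3: {}  — dead — no transitions
rest 'bdded' ignored (set empty)
end set {} — state 5 not in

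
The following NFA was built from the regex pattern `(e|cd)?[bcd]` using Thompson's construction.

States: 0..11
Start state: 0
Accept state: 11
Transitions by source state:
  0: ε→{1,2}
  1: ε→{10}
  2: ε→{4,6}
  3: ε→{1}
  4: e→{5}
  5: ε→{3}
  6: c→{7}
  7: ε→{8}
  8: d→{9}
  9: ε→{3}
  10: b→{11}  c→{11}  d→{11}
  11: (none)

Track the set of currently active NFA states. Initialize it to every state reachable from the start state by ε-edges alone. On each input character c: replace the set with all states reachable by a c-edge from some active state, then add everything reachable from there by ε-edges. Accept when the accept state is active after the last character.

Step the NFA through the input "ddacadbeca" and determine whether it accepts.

Answer: REJECT

Steps:
initial (ε-close {0}): {0,1,2,4,6,10}
'd' @ 1: {11}  [accepting]
'd' @ 2: {}  — dead — no transitions
rest 'acadbeca' ignored (set empty)
final: {}; accept 11 not in set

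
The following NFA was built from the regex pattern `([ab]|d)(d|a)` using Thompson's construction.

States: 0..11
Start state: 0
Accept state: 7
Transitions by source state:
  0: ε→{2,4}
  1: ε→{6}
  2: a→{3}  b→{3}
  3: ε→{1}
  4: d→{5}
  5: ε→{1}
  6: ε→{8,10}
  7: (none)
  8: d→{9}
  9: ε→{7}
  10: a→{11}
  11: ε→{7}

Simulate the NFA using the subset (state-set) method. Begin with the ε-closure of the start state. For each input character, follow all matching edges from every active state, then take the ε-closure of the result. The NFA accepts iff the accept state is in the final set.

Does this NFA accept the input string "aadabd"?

Answer: REJECT

Steps:
start: ε-closure({0}) = {0,2,4}
'a' @ 1: {1,3,6,8,10}
'a' @ 2: {7,11}  (accept∈set)
'd' @ 3: {}  — dead — no transitions
rest 'abd' ignored (set empty)
final: {}; accept 7 not in set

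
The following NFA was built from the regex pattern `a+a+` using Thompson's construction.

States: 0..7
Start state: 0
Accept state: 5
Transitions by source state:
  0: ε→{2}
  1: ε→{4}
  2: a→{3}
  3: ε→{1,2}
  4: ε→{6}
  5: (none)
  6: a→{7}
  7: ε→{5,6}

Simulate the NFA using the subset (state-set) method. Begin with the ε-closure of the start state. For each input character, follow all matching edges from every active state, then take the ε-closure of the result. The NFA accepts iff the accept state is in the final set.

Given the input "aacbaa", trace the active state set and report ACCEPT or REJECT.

Answer: REJECT

Trace:
start: ε-closure({0}) = {0,2}
'a' @ 1: {1,2,3,4,6}
'a' @ 2: {1,2,3,4,5,6,7}  (accept∈set)
'c' @ 3: {}  — dead — no transitions
rest 'baa' ignored (set empty)
final: {}; accept 5 not in set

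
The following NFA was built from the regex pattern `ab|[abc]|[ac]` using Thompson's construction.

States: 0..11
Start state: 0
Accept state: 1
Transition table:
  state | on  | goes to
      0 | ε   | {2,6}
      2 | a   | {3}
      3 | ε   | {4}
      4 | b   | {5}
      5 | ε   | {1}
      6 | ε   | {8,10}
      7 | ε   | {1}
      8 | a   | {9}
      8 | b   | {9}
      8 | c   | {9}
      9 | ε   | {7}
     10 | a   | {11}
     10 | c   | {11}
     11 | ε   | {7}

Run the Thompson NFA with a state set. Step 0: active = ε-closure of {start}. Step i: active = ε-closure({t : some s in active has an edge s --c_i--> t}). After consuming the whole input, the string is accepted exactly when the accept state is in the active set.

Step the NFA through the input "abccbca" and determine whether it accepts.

start: ε-closure({0}) = {0,2,6,8,10}
'a' @ 1: {1,3,4,7,9,11}  (accept∈set)
'b' @ 2: {1,5}  (accept∈set)
'c' @ 3: {}  — no active states
rest 'cbca' ignored (set empty)
after full input: {}  (accept=1 not in)

Answer: REJECT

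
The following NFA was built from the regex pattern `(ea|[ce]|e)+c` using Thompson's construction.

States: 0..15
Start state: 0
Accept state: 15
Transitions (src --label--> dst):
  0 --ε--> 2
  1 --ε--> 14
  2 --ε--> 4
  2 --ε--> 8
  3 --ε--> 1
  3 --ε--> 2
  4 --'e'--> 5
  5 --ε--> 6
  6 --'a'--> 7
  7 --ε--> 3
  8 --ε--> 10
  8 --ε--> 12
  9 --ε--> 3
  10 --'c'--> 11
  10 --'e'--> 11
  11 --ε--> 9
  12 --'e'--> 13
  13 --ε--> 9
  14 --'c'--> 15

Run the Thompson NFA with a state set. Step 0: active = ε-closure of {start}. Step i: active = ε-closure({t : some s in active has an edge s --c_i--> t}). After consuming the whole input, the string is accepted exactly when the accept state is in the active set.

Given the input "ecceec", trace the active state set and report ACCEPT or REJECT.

Answer: ACCEPT

Steps:
initial (ε-close {0}): {0,2,4,8,10,12}
'e' @ 1: {1,2,3,4,5,6,8,9,10,11,12,13,14}
'c' @ 2: {1,2,3,4,8,9,10,11,12,14,15}  ✓accept
'c' @ 3: {1,2,3,4,8,9,10,11,12,14,15}  ✓accept
'e' @ 4: {1,2,3,4,5,6,8,9,10,11,12,13,14}
'e' @ 5: {1,2,3,4,5,6,8,9,10,11,12,13,14}
'c' @ 6: {1,2,3,4,8,9,10,11,12,14,15}  ✓accept
after full input: {1,2,3,4,8,9,10,11,12,14,15}  (accept=15 in)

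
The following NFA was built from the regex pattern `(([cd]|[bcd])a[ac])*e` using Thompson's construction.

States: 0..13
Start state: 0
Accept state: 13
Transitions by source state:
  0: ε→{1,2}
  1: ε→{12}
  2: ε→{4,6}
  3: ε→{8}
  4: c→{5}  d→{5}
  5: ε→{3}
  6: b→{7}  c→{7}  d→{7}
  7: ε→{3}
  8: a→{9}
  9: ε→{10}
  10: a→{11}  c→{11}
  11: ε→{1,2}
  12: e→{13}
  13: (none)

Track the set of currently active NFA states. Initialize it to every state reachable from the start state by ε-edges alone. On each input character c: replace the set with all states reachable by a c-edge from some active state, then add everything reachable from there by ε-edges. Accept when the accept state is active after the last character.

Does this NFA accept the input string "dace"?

Answer: ACCEPT

Trace:
S₀ = ε-closure({0}) = {0,1,2,4,6,12}
'd' @ 1: {3,5,7,8}
'a' @ 2: {9,10}
'c' @ 3: {1,2,4,6,11,12}
'e' @ 4: {13}  [accepting]
final: {13}; accept 13 in set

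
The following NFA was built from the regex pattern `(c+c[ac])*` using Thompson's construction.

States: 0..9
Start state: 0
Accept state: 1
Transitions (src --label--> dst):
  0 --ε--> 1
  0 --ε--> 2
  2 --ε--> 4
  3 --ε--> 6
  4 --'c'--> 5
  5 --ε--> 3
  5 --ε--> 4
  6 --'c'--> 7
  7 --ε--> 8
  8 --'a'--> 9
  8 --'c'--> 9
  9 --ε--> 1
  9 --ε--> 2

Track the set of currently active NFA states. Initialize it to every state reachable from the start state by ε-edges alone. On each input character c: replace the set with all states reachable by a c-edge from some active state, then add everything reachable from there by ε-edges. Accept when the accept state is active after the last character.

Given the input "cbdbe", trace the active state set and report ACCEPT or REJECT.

initial (ε-close {0}): {0,1,2,4}
'c' @ 1: {3,4,5,6}
'b' @ 2: {}  — state set empty
rest 'dbe' ignored (set empty)
end set {} — state 1 not in

Answer: REJECT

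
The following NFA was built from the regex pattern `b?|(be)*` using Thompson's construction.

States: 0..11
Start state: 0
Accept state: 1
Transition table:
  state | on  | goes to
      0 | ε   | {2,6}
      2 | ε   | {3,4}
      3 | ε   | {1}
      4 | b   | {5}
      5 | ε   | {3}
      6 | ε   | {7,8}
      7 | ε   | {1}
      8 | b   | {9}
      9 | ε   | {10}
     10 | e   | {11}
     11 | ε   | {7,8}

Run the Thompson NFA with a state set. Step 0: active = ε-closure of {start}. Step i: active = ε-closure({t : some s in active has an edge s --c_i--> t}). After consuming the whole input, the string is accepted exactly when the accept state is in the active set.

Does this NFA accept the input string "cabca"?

Answer: REJECT

Trace:
initial (ε-close {0}): {0,1,2,3,4,6,7,8}
'c' @ 1: {}  — no active states
rest 'abca' ignored (set empty)
after full input: {}  (accept=1 not in)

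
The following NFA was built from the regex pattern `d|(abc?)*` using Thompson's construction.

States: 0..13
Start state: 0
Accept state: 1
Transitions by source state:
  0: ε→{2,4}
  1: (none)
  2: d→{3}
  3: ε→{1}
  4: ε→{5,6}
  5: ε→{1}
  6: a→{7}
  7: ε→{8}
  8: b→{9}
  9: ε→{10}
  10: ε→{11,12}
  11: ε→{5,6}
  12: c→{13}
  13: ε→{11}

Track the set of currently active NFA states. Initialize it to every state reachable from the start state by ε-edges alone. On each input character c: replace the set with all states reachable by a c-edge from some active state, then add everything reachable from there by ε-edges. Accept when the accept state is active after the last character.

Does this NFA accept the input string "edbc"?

start: ε-closure({0}) = {0,1,2,4,5,6}
'e' @ 1: {}  — no active states
rest 'dbc' ignored (set empty)
final: {}; accept 1 not in set

Answer: REJECT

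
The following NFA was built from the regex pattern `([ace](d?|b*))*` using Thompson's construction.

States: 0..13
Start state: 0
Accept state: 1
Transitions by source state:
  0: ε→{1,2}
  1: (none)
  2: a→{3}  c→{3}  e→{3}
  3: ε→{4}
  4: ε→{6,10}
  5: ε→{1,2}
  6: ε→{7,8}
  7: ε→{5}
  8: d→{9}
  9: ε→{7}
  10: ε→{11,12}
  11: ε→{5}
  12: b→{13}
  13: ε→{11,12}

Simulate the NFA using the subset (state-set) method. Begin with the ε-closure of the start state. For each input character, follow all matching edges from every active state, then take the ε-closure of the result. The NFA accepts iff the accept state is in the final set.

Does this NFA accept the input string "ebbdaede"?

Answer: REJECT

Derivation:
initial (ε-close {0}): {0,1,2}
'e' @ 1: {1,2,3,4,5,6,7,8,10,11,12}  (accept∈set)
'b' @ 2: {1,2,5,11,12,13}  (accept∈set)
'b' @ 3: {1,2,5,11,12,13}  (accept∈set)
'd' @ 4: {}  — dead — no transitions
rest 'aede' ignored (set empty)
final: {}; accept 1 not in set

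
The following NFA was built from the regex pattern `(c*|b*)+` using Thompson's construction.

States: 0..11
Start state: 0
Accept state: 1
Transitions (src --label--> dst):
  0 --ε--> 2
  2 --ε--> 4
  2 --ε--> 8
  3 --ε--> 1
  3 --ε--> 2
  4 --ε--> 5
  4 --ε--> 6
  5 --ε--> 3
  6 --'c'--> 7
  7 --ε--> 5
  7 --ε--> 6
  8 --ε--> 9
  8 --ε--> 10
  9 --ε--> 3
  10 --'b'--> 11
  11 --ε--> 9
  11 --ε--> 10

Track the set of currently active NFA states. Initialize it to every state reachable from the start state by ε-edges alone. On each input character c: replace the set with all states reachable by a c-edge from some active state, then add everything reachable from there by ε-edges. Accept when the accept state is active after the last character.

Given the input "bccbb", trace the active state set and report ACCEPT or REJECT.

Answer: ACCEPT

Trace:
start: ε-closure({0}) = {0,1,2,3,4,5,6,8,9,10}
'b' @ 1: {1,2,3,4,5,6,8,9,10,11}  (accept∈set)
'c' @ 2: {1,2,3,4,5,6,7,8,9,10}  (accept∈set)
'c' @ 3: {1,2,3,4,5,6,7,8,9,10}  (accept∈set)
'b' @ 4: {1,2,3,4,5,6,8,9,10,11}  (accept∈set)
'b' @ 5: {1,2,3,4,5,6,8,9,10,11}  (accept∈set)
end set {1,2,3,4,5,6,8,9,10,11} — state 1 in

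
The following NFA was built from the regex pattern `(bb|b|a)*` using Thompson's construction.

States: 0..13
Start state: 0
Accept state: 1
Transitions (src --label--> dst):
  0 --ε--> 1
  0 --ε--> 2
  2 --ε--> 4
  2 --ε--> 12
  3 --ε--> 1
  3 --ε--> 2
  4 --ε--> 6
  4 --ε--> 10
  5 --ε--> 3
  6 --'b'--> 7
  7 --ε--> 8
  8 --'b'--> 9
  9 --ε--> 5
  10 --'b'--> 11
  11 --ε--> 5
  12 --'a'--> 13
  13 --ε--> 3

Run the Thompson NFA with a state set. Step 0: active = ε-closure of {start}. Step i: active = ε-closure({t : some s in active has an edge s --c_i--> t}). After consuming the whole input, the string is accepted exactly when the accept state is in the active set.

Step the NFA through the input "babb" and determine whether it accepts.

Answer: ACCEPT

Derivation:
S₀ = ε-closure({0}) = {0,1,2,4,6,10,12}
'b' @ 1: {1,2,3,4,5,6,7,8,10,11,12}  [accepting]
'a' @ 2: {1,2,3,4,6,10,12,13}  [accepting]
'b' @ 3: {1,2,3,4,5,6,7,8,10,11,12}  [accepting]
'b' @ 4: {1,2,3,4,5,6,7,8,9,10,11,12}  [accepting]
after full input: {1,2,3,4,5,6,7,8,9,10,11,12}  (accept=1 in)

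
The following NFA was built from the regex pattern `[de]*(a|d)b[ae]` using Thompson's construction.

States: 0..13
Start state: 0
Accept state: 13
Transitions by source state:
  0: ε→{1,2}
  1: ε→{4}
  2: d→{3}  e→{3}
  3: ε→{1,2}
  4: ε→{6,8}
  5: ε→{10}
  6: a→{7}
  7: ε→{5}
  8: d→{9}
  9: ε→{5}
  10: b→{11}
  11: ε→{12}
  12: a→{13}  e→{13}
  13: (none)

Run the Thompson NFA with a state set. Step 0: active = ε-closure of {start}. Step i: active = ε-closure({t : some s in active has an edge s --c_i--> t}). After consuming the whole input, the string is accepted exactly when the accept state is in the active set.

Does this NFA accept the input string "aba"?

Answer: ACCEPT

Trace:
start: ε-closure({0}) = {0,1,2,4,6,8}
'a' @ 1: {5,7,10}
'b' @ 2: {11,12}
'a' @ 3: {13}  (accept∈set)
end set {13} — state 13 in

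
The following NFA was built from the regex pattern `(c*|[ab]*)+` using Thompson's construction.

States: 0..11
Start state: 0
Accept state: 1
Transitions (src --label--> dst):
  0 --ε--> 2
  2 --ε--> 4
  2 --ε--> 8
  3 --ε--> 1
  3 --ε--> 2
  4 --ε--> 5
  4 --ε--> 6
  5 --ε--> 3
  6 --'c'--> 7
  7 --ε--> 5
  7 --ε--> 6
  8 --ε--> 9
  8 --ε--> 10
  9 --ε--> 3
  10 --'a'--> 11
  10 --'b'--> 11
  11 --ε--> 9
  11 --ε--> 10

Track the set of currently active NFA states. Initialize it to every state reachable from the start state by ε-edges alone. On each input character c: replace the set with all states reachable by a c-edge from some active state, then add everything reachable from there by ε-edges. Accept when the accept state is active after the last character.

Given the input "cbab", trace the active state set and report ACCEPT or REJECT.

S₀ = ε-closure({0}) = {0,1,2,3,4,5,6,8,9,10}
'c' @ 1: {1,2,3,4,5,6,7,8,9,10}  (accept∈set)
'b' @ 2: {1,2,3,4,5,6,8,9,10,11}  (accept∈set)
'a' @ 3: {1,2,3,4,5,6,8,9,10,11}  (accept∈set)
'b' @ 4: {1,2,3,4,5,6,8,9,10,11}  (accept∈set)
final: {1,2,3,4,5,6,8,9,10,11}; accept 1 in set

Answer: ACCEPT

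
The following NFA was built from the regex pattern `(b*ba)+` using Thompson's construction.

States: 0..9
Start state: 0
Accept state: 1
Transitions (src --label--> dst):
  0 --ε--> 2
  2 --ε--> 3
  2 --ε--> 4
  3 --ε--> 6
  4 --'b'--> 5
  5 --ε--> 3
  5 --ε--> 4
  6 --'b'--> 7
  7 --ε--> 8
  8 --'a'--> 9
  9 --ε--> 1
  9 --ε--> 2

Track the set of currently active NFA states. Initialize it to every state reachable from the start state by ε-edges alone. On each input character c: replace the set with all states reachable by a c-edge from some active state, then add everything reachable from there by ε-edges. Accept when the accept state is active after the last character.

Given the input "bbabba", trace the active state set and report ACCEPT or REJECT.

Answer: ACCEPT

Derivation:
start: ε-closure({0}) = {0,2,3,4,6}
'b' @ 1: {3,4,5,6,7,8}
'b' @ 2: {3,4,5,6,7,8}
'a' @ 3: {1,2,3,4,6,9}  [accepting]
'b' @ 4: {3,4,5,6,7,8}
'b' @ 5: {3,4,5,6,7,8}
'a' @ 6: {1,2,3,4,6,9}  [accepting]
end set {1,2,3,4,6,9} — state 1 in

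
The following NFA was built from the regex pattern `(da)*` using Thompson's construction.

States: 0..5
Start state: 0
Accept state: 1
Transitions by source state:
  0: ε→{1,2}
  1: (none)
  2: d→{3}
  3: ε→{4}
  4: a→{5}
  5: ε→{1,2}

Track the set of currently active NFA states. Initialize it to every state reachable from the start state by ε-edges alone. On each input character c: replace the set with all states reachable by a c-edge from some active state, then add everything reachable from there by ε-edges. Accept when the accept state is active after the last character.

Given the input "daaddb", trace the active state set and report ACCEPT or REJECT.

initial (ε-close {0}): {0,1,2}
'd' @ 1: {3,4}
'a' @ 2: {1,2,5}  [accepting]
'a' @ 3: {}  — dead — no transitions
rest 'ddb' ignored (set empty)
after full input: {}  (accept=1 not in)

Answer: REJECT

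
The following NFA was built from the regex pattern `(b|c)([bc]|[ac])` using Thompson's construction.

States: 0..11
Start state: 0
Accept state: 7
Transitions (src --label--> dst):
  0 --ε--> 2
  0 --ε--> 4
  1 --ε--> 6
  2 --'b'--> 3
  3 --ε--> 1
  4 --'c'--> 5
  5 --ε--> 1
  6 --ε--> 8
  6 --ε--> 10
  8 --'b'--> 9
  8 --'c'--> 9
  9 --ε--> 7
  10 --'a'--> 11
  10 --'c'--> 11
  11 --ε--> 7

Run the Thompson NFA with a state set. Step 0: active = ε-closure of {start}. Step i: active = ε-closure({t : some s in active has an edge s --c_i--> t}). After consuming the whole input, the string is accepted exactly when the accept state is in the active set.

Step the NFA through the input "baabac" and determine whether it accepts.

start: ε-closure({0}) = {0,2,4}
'b' @ 1: {1,3,6,8,10}
'a' @ 2: {7,11}  (accept∈set)
'a' @ 3: {}  — no active states
rest 'bac' ignored (set empty)
final: {}; accept 7 not in set

Answer: REJECT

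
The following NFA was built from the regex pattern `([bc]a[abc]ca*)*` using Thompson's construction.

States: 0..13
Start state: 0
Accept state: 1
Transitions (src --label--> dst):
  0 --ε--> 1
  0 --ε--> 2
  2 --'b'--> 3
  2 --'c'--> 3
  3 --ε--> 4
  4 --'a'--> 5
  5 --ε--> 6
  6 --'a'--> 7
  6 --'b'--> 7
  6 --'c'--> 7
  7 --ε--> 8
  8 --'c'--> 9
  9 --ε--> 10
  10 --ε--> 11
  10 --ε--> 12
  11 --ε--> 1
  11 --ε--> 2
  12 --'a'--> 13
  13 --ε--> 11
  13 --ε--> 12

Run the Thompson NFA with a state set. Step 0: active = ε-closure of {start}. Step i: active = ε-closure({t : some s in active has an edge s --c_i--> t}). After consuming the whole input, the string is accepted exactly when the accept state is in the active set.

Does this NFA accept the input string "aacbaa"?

Answer: REJECT

Trace:
S₀ = ε-closure({0}) = {0,1,2}
'a' @ 1: {}  — no active states
rest 'acbaa' ignored (set empty)
final: {}; accept 1 not in set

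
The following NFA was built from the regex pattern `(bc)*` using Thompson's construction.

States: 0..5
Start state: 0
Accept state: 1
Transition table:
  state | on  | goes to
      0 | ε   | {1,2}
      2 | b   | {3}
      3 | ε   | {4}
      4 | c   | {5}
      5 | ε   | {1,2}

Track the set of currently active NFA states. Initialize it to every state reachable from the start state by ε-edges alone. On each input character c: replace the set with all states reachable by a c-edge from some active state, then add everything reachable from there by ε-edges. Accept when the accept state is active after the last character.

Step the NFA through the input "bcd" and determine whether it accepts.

S₀ = ε-closure({0}) = {0,1,2}
'b' @ 1: {3,4}
'c' @ 2: {1,2,5}  ✓accept
'd' @ 3: {}  — state set empty
end set {} — state 1 not in

Answer: REJECT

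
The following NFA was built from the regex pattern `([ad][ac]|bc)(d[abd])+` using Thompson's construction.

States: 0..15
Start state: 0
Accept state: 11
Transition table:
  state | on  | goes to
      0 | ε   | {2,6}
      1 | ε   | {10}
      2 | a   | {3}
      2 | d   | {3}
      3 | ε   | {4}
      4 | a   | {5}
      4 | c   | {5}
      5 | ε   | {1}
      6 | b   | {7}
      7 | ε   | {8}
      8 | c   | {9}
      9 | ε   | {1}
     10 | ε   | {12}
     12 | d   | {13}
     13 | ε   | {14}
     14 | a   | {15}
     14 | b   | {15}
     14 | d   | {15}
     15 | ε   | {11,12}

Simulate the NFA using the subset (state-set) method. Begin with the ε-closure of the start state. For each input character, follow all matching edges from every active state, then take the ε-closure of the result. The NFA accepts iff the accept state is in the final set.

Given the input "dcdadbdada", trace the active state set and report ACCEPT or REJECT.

Answer: ACCEPT

Derivation:
initial (ε-close {0}): {0,2,6}
'd' @ 1: {3,4}
'c' @ 2: {1,5,10,12}
'd' @ 3: {13,14}
'a' @ 4: {11,12,15}  (accept∈set)
'd' @ 5: {13,14}
'b' @ 6: {11,12,15}  (accept∈set)
'd' @ 7: {13,14}
'a' @ 8: {11,12,15}  (accept∈set)
'd' @ 9: {13,14}
'a' @ 10: {11,12,15}  (accept∈set)
end set {11,12,15} — state 11 in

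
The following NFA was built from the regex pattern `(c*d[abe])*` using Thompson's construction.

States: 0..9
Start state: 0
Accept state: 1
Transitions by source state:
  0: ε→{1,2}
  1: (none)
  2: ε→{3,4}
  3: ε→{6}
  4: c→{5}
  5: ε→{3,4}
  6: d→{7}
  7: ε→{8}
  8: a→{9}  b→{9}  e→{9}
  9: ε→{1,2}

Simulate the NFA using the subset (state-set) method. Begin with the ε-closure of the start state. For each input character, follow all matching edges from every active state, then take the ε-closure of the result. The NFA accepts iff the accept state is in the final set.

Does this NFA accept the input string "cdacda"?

Answer: ACCEPT

Derivation:
initial (ε-close {0}): {0,1,2,3,4,6}
'c' @ 1: {3,4,5,6}
'd' @ 2: {7,8}
'a' @ 3: {1,2,3,4,6,9}  ✓accept
'c' @ 4: {3,4,5,6}
'd' @ 5: {7,8}
'a' @ 6: {1,2,3,4,6,9}  ✓accept
end set {1,2,3,4,6,9} — state 1 in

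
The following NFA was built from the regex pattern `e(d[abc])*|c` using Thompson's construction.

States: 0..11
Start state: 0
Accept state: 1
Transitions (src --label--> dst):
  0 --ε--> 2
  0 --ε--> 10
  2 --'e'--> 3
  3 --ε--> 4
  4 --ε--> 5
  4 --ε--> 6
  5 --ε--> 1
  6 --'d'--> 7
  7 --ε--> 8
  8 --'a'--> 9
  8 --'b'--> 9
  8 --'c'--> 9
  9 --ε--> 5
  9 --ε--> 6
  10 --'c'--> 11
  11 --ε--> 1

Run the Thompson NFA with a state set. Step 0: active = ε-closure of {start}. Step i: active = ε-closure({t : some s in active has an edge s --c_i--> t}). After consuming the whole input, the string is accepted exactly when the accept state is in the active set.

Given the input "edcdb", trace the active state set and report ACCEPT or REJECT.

S₀ = ε-closure({0}) = {0,2,10}
'e' @ 1: {1,3,4,5,6}  (accept∈set)
'd' @ 2: {7,8}
'c' @ 3: {1,5,6,9}  (accept∈set)
'd' @ 4: {7,8}
'b' @ 5: {1,5,6,9}  (accept∈set)
final: {1,5,6,9}; accept 1 in set

Answer: ACCEPT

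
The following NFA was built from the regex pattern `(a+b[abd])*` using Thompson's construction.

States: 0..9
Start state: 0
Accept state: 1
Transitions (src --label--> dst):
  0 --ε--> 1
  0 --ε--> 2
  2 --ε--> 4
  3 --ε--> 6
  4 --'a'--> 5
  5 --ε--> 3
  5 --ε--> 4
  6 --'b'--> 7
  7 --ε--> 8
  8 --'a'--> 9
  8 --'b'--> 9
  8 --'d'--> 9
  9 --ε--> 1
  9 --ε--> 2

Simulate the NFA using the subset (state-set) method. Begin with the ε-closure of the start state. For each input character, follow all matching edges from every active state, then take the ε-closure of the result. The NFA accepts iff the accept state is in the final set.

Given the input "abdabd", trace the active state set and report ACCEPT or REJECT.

initial (ε-close {0}): {0,1,2,4}
'a' @ 1: {3,4,5,6}
'b' @ 2: {7,8}
'd' @ 3: {1,2,4,9}  ✓accept
'a' @ 4: {3,4,5,6}
'b' @ 5: {7,8}
'd' @ 6: {1,2,4,9}  ✓accept
final: {1,2,4,9}; accept 1 in set

Answer: ACCEPT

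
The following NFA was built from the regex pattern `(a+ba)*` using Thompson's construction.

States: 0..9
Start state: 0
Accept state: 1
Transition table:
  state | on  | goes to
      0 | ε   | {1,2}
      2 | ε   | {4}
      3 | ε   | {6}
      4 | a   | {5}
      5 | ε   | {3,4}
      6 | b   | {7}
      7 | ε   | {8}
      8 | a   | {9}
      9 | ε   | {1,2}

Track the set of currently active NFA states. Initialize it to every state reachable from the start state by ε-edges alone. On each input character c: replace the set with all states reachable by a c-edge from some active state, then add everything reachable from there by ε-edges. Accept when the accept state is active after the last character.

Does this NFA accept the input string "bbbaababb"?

start: ε-closure({0}) = {0,1,2,4}
'b' @ 1: {}  — dead — no transitions
rest 'bbaababb' ignored (set empty)
end set {} — state 1 not in

Answer: REJECT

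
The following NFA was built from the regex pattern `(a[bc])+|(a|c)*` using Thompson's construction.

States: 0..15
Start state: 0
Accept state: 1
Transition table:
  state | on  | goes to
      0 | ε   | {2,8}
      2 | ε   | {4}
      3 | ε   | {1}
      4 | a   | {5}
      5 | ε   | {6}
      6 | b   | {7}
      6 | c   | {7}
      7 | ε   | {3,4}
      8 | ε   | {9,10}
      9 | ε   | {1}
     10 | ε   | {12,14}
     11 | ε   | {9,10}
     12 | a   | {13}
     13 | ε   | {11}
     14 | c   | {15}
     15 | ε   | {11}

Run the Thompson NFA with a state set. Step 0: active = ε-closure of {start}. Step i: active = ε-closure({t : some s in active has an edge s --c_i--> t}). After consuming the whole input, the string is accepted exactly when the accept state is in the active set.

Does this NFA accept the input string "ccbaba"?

Answer: REJECT

Steps:
initial (ε-close {0}): {0,1,2,4,8,9,10,12,14}
'c' @ 1: {1,9,10,11,12,14,15}  ✓accept
'c' @ 2: {1,9,10,11,12,14,15}  ✓accept
'b' @ 3: {}  — dead — no transitions
rest 'aba' ignored (set empty)
after full input: {}  (accept=1 not in)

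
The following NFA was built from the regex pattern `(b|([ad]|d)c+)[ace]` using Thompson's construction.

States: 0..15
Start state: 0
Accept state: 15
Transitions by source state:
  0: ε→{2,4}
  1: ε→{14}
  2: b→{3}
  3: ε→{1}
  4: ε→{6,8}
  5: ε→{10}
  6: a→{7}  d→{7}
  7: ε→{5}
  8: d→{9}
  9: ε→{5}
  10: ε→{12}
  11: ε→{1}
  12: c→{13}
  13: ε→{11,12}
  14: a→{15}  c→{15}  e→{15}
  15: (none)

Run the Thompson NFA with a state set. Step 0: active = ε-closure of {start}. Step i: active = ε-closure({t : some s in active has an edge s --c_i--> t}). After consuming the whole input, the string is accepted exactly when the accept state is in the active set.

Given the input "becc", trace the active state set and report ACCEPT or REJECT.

Answer: REJECT

Trace:
initial (ε-close {0}): {0,2,4,6,8}
'b' @ 1: {1,3,14}
'e' @ 2: {15}  [accepting]
'c' @ 3: {}  — dead — no transitions
rest 'c' ignored (set empty)
final: {}; accept 15 not in set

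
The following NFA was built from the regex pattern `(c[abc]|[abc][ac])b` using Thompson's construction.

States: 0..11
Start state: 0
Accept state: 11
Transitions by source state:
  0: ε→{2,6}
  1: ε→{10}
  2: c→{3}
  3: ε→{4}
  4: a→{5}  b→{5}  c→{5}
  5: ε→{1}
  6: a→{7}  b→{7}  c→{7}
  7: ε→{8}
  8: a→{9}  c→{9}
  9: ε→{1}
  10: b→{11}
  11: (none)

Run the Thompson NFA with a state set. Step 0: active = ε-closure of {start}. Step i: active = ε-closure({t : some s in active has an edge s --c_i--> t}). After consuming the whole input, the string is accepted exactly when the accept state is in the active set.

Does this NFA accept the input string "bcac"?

Answer: REJECT

Trace:
start: ε-closure({0}) = {0,2,6}
'b' @ 1: {7,8}
'c' @ 2: {1,9,10}
'a' @ 3: {}  — no active states
rest 'c' ignored (set empty)
end set {} — state 11 not in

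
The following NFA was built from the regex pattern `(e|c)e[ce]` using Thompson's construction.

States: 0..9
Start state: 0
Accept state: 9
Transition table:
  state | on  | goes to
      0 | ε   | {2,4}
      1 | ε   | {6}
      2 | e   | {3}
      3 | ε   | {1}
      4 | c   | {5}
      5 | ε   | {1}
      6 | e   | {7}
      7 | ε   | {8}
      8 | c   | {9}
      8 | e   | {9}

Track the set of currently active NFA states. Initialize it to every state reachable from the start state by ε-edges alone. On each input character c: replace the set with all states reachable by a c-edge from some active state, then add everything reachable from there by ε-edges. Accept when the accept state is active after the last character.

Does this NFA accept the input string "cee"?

Answer: ACCEPT

Derivation:
S₀ = ε-closure({0}) = {0,2,4}
'c' @ 1: {1,5,6}
'e' @ 2: {7,8}
'e' @ 3: {9}  (accept∈set)
end set {9} — state 9 in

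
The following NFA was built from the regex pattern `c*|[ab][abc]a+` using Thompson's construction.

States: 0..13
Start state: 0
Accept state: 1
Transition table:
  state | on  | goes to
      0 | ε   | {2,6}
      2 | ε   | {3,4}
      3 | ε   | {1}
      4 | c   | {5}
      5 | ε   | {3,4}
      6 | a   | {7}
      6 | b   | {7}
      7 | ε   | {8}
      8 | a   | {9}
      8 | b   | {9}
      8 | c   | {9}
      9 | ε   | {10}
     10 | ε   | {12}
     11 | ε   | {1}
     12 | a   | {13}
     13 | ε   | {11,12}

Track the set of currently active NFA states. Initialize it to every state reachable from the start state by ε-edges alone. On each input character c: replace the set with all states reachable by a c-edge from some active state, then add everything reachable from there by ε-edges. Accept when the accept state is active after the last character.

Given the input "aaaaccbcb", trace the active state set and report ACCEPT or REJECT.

start: ε-closure({0}) = {0,1,2,3,4,6}
'a' @ 1: {7,8}
'a' @ 2: {9,10,12}
'a' @ 3: {1,11,12,13}  (accept∈set)
'a' @ 4: {1,11,12,13}  (accept∈set)
'c' @ 5: {}  — dead — no transitions
rest 'cbcb' ignored (set empty)
final: {}; accept 1 not in set

Answer: REJECT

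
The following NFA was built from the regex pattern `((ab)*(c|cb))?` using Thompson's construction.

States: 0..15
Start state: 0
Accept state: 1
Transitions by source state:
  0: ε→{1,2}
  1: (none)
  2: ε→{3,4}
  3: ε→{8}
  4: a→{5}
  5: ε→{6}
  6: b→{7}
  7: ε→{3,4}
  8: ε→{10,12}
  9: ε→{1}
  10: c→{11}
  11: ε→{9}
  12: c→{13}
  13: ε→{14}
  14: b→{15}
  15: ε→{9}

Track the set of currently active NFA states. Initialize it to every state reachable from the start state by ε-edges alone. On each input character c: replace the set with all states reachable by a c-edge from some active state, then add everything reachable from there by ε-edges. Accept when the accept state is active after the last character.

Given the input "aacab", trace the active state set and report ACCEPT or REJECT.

Answer: REJECT

Derivation:
initial (ε-close {0}): {0,1,2,3,4,8,10,12}
'a' @ 1: {5,6}
'a' @ 2: {}  — state set empty
rest 'cab' ignored (set empty)
final: {}; accept 1 not in set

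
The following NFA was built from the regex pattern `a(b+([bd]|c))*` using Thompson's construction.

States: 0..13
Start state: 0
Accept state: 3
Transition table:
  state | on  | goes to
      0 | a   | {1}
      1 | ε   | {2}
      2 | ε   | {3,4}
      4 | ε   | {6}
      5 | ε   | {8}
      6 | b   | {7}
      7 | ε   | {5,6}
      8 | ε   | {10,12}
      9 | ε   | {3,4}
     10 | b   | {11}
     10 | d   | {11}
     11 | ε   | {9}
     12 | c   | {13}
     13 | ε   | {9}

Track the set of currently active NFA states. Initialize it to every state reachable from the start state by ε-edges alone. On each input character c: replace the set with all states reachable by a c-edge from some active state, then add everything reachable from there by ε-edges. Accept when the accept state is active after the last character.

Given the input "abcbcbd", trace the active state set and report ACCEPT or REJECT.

Answer: ACCEPT

Steps:
S₀ = ε-closure({0}) = {0}
'a' @ 1: {1,2,3,4,6}  ✓accept
'b' @ 2: {5,6,7,8,10,12}
'c' @ 3: {3,4,6,9,13}  ✓accept
'b' @ 4: {5,6,7,8,10,12}
'c' @ 5: {3,4,6,9,13}  ✓accept
'b' @ 6: {5,6,7,8,10,12}
'd' @ 7: {3,4,6,9,11}  ✓accept
final: {3,4,6,9,11}; accept 3 in set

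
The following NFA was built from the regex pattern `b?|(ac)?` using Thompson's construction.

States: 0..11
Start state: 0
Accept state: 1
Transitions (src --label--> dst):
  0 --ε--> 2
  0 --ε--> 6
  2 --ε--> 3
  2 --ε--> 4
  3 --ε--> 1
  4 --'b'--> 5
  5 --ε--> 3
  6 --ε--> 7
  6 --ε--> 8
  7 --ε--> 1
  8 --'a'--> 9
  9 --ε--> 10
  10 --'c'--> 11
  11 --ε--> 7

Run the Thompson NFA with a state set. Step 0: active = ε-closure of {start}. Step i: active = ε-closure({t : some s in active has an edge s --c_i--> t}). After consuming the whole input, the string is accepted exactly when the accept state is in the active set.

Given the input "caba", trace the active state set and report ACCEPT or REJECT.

S₀ = ε-closure({0}) = {0,1,2,3,4,6,7,8}
'c' @ 1: {}  — dead — no transitions
rest 'aba' ignored (set empty)
after full input: {}  (accept=1 not in)

Answer: REJECT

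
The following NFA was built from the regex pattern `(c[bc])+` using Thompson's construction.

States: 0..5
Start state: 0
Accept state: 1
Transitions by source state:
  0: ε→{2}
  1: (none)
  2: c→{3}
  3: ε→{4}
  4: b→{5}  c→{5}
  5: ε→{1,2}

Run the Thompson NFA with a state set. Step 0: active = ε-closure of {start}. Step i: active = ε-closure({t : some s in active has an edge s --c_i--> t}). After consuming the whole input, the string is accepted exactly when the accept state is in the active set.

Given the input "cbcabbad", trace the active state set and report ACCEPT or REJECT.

Answer: REJECT

Derivation:
start: ε-closure({0}) = {0,2}
'c' @ 1: {3,4}
'b' @ 2: {1,2,5}  (accept∈set)
'c' @ 3: {3,4}
'a' @ 4: {}  — state set empty
rest 'bbad' ignored (set empty)
after full input: {}  (accept=1 not in)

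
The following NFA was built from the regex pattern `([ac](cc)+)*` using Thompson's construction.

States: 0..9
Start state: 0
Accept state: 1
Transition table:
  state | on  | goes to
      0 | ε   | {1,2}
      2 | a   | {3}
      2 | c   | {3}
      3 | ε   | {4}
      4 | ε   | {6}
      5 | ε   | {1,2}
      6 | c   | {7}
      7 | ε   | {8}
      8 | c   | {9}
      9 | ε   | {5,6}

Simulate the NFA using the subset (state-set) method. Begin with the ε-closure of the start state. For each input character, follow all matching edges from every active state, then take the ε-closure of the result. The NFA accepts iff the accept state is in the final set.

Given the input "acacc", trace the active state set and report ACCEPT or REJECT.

Answer: REJECT

Steps:
start: ε-closure({0}) = {0,1,2}
'a' @ 1: {3,4,6}
'c' @ 2: {7,8}
'a' @ 3: {}  — dead — no transitions
rest 'cc' ignored (set empty)
final: {}; accept 1 not in set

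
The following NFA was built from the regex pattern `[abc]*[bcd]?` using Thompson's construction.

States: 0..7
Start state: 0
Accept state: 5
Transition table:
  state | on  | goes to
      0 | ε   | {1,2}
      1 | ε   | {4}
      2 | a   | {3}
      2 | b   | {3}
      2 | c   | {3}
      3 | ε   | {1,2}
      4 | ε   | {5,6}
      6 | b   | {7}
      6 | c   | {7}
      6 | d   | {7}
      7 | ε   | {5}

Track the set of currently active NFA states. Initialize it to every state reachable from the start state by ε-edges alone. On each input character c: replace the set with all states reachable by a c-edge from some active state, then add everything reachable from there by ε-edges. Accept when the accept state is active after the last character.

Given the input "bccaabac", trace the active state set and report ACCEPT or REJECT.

initial (ε-close {0}): {0,1,2,4,5,6}
'b' @ 1: {1,2,3,4,5,6,7}  (accept∈set)
'c' @ 2: {1,2,3,4,5,6,7}  (accept∈set)
'c' @ 3: {1,2,3,4,5,6,7}  (accept∈set)
'a' @ 4: {1,2,3,4,5,6}  (accept∈set)
'a' @ 5: {1,2,3,4,5,6}  (accept∈set)
'b' @ 6: {1,2,3,4,5,6,7}  (accept∈set)
'a' @ 7: {1,2,3,4,5,6}  (accept∈set)
'c' @ 8: {1,2,3,4,5,6,7}  (accept∈set)
end set {1,2,3,4,5,6,7} — state 5 in

Answer: ACCEPT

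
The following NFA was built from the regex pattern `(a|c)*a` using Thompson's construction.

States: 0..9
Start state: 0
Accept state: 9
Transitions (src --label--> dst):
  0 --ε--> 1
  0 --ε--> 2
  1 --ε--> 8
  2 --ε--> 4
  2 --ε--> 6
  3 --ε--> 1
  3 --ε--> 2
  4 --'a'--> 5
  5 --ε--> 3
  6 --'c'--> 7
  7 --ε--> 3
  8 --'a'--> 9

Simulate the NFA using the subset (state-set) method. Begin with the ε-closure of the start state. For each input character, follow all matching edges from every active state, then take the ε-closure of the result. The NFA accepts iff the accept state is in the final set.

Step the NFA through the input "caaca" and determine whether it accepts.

Answer: ACCEPT

Trace:
S₀ = ε-closure({0}) = {0,1,2,4,6,8}
'c' @ 1: {1,2,3,4,6,7,8}
'a' @ 2: {1,2,3,4,5,6,8,9}  (accept∈set)
'a' @ 3: {1,2,3,4,5,6,8,9}  (accept∈set)
'c' @ 4: {1,2,3,4,6,7,8}
'a' @ 5: {1,2,3,4,5,6,8,9}  (accept∈set)
after full input: {1,2,3,4,5,6,8,9}  (accept=9 in)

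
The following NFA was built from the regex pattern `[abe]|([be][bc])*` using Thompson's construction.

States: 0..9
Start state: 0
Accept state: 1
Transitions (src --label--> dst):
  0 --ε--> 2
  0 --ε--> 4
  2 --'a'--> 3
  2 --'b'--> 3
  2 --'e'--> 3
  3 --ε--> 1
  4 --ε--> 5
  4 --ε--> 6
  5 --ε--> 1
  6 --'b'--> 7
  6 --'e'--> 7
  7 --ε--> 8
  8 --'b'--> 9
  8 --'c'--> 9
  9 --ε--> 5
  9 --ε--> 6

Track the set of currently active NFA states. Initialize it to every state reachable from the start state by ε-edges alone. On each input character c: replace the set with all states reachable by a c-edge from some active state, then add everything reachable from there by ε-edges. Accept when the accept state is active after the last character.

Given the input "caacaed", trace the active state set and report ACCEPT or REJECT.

Answer: REJECT

Derivation:
initial (ε-close {0}): {0,1,2,4,5,6}
'c' @ 1: {}  — state set empty
rest 'aacaed' ignored (set empty)
end set {} — state 1 not in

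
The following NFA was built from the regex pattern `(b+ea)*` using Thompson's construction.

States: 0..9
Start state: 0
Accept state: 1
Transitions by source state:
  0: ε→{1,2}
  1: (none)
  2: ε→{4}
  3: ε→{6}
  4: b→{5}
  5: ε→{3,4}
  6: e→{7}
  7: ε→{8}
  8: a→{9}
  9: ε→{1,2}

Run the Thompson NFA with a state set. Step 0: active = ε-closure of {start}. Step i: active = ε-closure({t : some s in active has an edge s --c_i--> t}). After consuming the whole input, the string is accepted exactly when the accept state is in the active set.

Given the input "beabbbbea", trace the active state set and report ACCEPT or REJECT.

Answer: ACCEPT

Steps:
S₀ = ε-closure({0}) = {0,1,2,4}
'b' @ 1: {3,4,5,6}
'e' @ 2: {7,8}
'a' @ 3: {1,2,4,9}  (accept∈set)
'b' @ 4: {3,4,5,6}
'b' @ 5: {3,4,5,6}
'b' @ 6: {3,4,5,6}
'b' @ 7: {3,4,5,6}
'e' @ 8: {7,8}
'a' @ 9: {1,2,4,9}  (accept∈set)
final: {1,2,4,9}; accept 1 in set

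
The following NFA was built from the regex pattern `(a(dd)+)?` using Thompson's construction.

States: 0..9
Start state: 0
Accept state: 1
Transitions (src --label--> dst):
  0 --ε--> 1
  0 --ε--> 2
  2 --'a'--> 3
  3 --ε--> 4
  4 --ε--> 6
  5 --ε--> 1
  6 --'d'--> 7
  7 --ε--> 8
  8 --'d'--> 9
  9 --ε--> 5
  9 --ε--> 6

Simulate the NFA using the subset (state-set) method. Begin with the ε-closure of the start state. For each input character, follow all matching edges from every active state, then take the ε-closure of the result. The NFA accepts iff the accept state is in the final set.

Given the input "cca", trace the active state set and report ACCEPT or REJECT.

Answer: REJECT

Derivation:
S₀ = ε-closure({0}) = {0,1,2}
'c' @ 1: {}  — dead — no transitions
rest 'ca' ignored (set empty)
after full input: {}  (accept=1 not in)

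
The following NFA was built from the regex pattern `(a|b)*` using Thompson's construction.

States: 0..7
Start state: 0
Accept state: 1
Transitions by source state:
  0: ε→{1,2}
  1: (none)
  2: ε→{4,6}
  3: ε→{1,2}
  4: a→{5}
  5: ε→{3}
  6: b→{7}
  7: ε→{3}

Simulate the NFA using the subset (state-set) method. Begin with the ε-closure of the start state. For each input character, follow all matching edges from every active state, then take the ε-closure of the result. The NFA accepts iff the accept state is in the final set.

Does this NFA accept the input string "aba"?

Answer: ACCEPT

Steps:
start: ε-closure({0}) = {0,1,2,4,6}
'a' @ 1: {1,2,3,4,5,6}  (accept∈set)
'b' @ 2: {1,2,3,4,6,7}  (accept∈set)
'a' @ 3: {1,2,3,4,5,6}  (accept∈set)
end set {1,2,3,4,5,6} — state 1 in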